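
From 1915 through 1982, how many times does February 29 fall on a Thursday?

2

Leap years in 1915–1982: 17 of them.
Feb 29 weekday advances by 5 (mod 7) from one leap year to the next four years later (or differs when a century non-leap intervenes).
Leap-day weekdays: 1916:Tue 1920:Sun 1924:Fri 1928:Wed 1932:Mon 1936:Sat 1940:Thu✓ 1944:Tue 1948:Sun 1952:Fri 1956:Wed 1960:Mon 1964:Sat 1968:Thu✓ 1972:Tue 1976:Sun 1980:Fri
Thursday: 1940, 1968 → 2.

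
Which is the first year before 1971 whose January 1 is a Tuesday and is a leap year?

1952

Jan 1 advances by 2 weekdays after a leap year and by 1 after a common year.
1971: Jan 1 is Friday.
1970: Thursday
1969: Wednesday
1968: Monday (leap)
1967: Sunday
1966: Saturday
1965: Friday
1964: Wednesday (leap)
1963: Tuesday
1962: Monday
1961: Sunday
1960: Friday (leap)
1959: Thursday
1958: Wednesday
1957: Tuesday
1956: Sunday (leap)
1955: Saturday
1954: Friday
1953: Thursday
1952: Tuesday (leap)
1952 begins on a Tuesday and is a leap year.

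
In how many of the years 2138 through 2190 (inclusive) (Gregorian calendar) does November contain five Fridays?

14

November has 30 days; it has five Fridays when Friday falls among the first (month-length − 28) days — i.e. when November 1 is one of Friday/Thursday.
November 1 by year: 2138:Sat 2139:Sun 2140:Tue 2141:Wed 2142:Thu✓ 2143:Fri✓ 2144:Sun 2145:Mon 2146:Tue 2147:Wed 2148:Fri✓ 2149:Sat 2150:Sun 2151:Mon 2152:Wed …(23 more)… 2176:Fri✓ 2177:Sat 2178:Sun 2179:Mon 2180:Wed 2181:Thu✓ 2182:Fri✓ 2183:Sat 2184:Mon 2185:Tue 2186:Wed 2187:Thu✓ 2188:Sat 2189:Sun 2190:Mon
Years with five Fridays: 2142, 2143, 2148, 2153, 2154, 2159, 2164, 2165, 2170, 2171, 2176, 2181, 2182, 2187 → 14.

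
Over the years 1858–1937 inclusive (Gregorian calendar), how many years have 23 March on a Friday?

12

Track 23 March's weekday year by year (advancing +1, or +2 across a Feb 29):
  1858: Tue  1859: Wed (+1)  1860: Fri (+2) ✓  1861: Sat (+1)  1862: Sun (+1)
  1863: Mon (+1)  1864: Wed (+2)  1865: Thu (+1)  1866: Fri (+1) ✓  1867: Sat (+1)
  1868: Mon (+2)  1869: Tue (+1)  1870: Wed (+1)  1871: Thu (+1)  … (52 more years) …
  1924: Sun (+2)  1925: Mon (+1)  1926: Tue (+1)  1927: Wed (+1)  1928: Fri (+2) ✓
  1929: Sat (+1)  1930: Sun (+1)  1931: Mon (+1)  1932: Wed (+2)  1933: Thu (+1)
  1934: Fri (+1) ✓  1935: Sat (+1)  1936: Mon (+2)  1937: Tue (+1)
Friday years: 1860, 1866, 1877, 1883, 1888, 1894, 1900, 1906, 1917, 1923, 1928, 1934 — 12 in total.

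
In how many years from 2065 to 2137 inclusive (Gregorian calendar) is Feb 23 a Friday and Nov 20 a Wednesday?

2

Check each year's weekday for Feb 23 and Nov 20:
  2065: Mon/Fri  2066: Tue/Sat  2067: Wed/Sun  2068: Thu/Tue  2069: Sat/Wed  2070: Sun/Thu  2071: Mon/Fri  2072: Tue/Sun  2073: Thu/Mon  2074: Fri/Tue  2075: Sat/Wed  2076: Sun/Fri  2077: Tue/Sat  2078: Wed/Sun  …(45 more)…  2124: Wed/Mon  2125: Fri/Tue  2126: Sat/Wed  2127: Sun/Thu  2128: Mon/Sat  2129: Wed/Sun  2130: Thu/Mon  2131: Fri/Tue  2132: Sat/Thu  2133: Mon/Fri  2134: Tue/Sat  2135: Wed/Sun  2136: Thu/Tue  2137: Sat/Wed
Both conditions hold in: 2080, 2120 — 2.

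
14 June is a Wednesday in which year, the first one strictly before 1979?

From one year to the next, a fixed date's weekday advances by 1, or by 2 when a Feb 29 lies between the two dates.
1979: June 14 is Thursday.
1978: Wednesday (−1)
14 June falls on a Wednesday in 1978.

1978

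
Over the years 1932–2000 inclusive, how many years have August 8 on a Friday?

9

Track August 8's weekday year by year (advancing +1, or +2 across a Feb 29):
  1932: Mon  1933: Tue (+1)  1934: Wed (+1)  1935: Thu (+1)  1936: Sat (+2)
  1937: Sun (+1)  1938: Mon (+1)  1939: Tue (+1)  1940: Thu (+2)  1941: Fri (+1) ✓
  1942: Sat (+1)  1943: Sun (+1)  1944: Tue (+2)  1945: Wed (+1)  … (41 more years) …
  1987: Sat (+1)  1988: Mon (+2)  1989: Tue (+1)  1990: Wed (+1)  1991: Thu (+1)
  1992: Sat (+2)  1993: Sun (+1)  1994: Mon (+1)  1995: Tue (+1)  1996: Thu (+2)
  1997: Fri (+1) ✓  1998: Sat (+1)  1999: Sun (+1)  2000: Tue (+2)
Friday years: 1941, 1947, 1952, 1958, 1969, 1975, 1980, 1986, 1997 — 9 in total.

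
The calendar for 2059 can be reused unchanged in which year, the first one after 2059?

2070

Two years share a calendar iff Jan 1 falls on the same weekday and both are leap or both are common. 2059: Jan 1 is Wednesday, common year.
2060: Jan 1 Thursday, leap
2061: Jan 1 Saturday, common
2062: Jan 1 Sunday, common
2063: Jan 1 Monday, common
2064: Jan 1 Tuesday, leap
2065: Jan 1 Thursday, common
2066: Jan 1 Friday, common
2067: Jan 1 Saturday, common
2068: Jan 1 Sunday, leap
2069: Jan 1 Tuesday, common
2070: Jan 1 Wednesday, common
2070 matches on both conditions.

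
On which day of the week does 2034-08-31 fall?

January 1, 2034 is a Sunday.
August 31 is day 243 of the year, i.e. 242 days after Jan 1.
242 mod 7 = 4, so advance 4 weekdays from Sunday: Thursday.

Thursday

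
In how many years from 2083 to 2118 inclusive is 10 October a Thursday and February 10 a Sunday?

4

Check each year's weekday for 10 October and February 10:
  2083: Sun/Wed  2084: Tue/Thu  2085: Wed/Sat  2086: Thu/Sun ✓  2087: Fri/Mon  2088: Sun/Tue  2089: Mon/Thu  2090: Tue/Fri  2091: Wed/Sat  2092: Fri/Sun  2093: Sat/Tue  2094: Sun/Wed  2095: Mon/Thu  2096: Wed/Fri  …(8 more)…  2105: Sat/Tue  2106: Sun/Wed  2107: Mon/Thu  2108: Wed/Fri  2109: Thu/Sun ✓  2110: Fri/Mon  2111: Sat/Tue  2112: Mon/Wed  2113: Tue/Fri  2114: Wed/Sat  2115: Thu/Sun ✓  2116: Sat/Mon  2117: Sun/Wed  2118: Mon/Thu
Both conditions hold in: 2086, 2097, 2109, 2115 — 4.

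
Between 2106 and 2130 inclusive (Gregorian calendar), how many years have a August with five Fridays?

August has 31 days; it has five Fridays when Friday falls among the first (month-length − 28) days — i.e. when August 1 is one of Friday/Thursday/Wednesday.
August 1 by year: 2106:Sun 2107:Mon 2108:Wed✓ 2109:Thu✓ 2110:Fri✓ 2111:Sat 2112:Mon 2113:Tue 2114:Wed✓ 2115:Thu✓ 2116:Sat 2117:Sun 2118:Mon 2119:Tue 2120:Thu✓ 2121:Fri✓ 2122:Sat 2123:Sun 2124:Tue 2125:Wed✓ 2126:Thu✓ 2127:Fri✓ 2128:Sun 2129:Mon 2130:Tue
Years with five Fridays: 2108, 2109, 2110, 2114, 2115, 2120, 2121, 2125, 2126, 2127 → 10.

10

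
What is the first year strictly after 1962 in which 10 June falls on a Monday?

1963

From one year to the next, a fixed date's weekday advances by 1, or by 2 when a Feb 29 lies between the two dates.
1962: June 10 is Sunday.
1963: Monday (+1)
10 June falls on a Monday in 1963.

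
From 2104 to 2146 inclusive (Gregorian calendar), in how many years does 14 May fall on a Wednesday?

Track 14 May's weekday year by year (advancing +1, or +2 across a Feb 29):
  2104: Wed ✓  2105: Thu (+1)  2106: Fri (+1)  2107: Sat (+1)  2108: Mon (+2)
  2109: Tue (+1)  2110: Wed (+1) ✓  2111: Thu (+1)  2112: Sat (+2)  2113: Sun (+1)
  2114: Mon (+1)  2115: Tue (+1)  2116: Thu (+2)  2117: Fri (+1)  … (15 more years) …
  2133: Thu (+1)  2134: Fri (+1)  2135: Sat (+1)  2136: Mon (+2)  2137: Tue (+1)
  2138: Wed (+1) ✓  2139: Thu (+1)  2140: Sat (+2)  2141: Sun (+1)  2142: Mon (+1)
  2143: Tue (+1)  2144: Thu (+2)  2145: Fri (+1)  2146: Sat (+1)
Wednesday years: 2104, 2110, 2121, 2127, 2132, 2138 — 6 in total.

6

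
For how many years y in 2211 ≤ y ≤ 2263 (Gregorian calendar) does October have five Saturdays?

October has 31 days; it has five Saturdays when Saturday falls among the first (month-length − 28) days — i.e. when October 1 is one of Saturday/Friday/Thursday.
October 1 by year: 2211:Tue 2212:Thu✓ 2213:Fri✓ 2214:Sat✓ 2215:Sun 2216:Tue 2217:Wed 2218:Thu✓ 2219:Fri✓ 2220:Sun 2221:Mon 2222:Tue 2223:Wed 2224:Fri✓ 2225:Sat✓ …(23 more)… 2249:Mon 2250:Tue 2251:Wed 2252:Fri✓ 2253:Sat✓ 2254:Sun 2255:Mon 2256:Wed 2257:Thu✓ 2258:Fri✓ 2259:Sat✓ 2260:Mon 2261:Tue 2262:Wed 2263:Thu✓
Years with five Saturdays: 2212, 2213, 2214, 2218, 2219, 2224, 2225, 2229, 2230, 2231, 2235, 2236, 2240, 2241, 2242, 2246, 2247, 2252, 2253, 2257, 2258, 2259, 2263 → 23.

23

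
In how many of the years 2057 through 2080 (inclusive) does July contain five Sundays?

11

July has 31 days; it has five Sundays when Sunday falls among the first (month-length − 28) days — i.e. when July 1 is one of Sunday/Saturday/Friday.
July 1 by year: 2057:Sun✓ 2058:Mon 2059:Tue 2060:Thu 2061:Fri✓ 2062:Sat✓ 2063:Sun✓ 2064:Tue 2065:Wed 2066:Thu 2067:Fri✓ 2068:Sun✓ 2069:Mon 2070:Tue 2071:Wed 2072:Fri✓ 2073:Sat✓ 2074:Sun✓ 2075:Mon 2076:Wed 2077:Thu 2078:Fri✓ 2079:Sat✓ 2080:Mon
Years with five Sundays: 2057, 2061, 2062, 2063, 2067, 2068, 2072, 2073, 2074, 2078, 2079 → 11.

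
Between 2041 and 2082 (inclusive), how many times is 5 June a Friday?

7

Track 5 June's weekday year by year (advancing +1, or +2 across a Feb 29):
  2041: Wed  2042: Thu (+1)  2043: Fri (+1) ✓  2044: Sun (+2)  2045: Mon (+1)
  2046: Tue (+1)  2047: Wed (+1)  2048: Fri (+2) ✓  2049: Sat (+1)  2050: Sun (+1)
  2051: Mon (+1)  2052: Wed (+2)  2053: Thu (+1)  2054: Fri (+1) ✓  … (14 more years) …
  2069: Wed (+1)  2070: Thu (+1)  2071: Fri (+1) ✓  2072: Sun (+2)  2073: Mon (+1)
  2074: Tue (+1)  2075: Wed (+1)  2076: Fri (+2) ✓  2077: Sat (+1)  2078: Sun (+1)
  2079: Mon (+1)  2080: Wed (+2)  2081: Thu (+1)  2082: Fri (+1) ✓
Friday years: 2043, 2048, 2054, 2065, 2071, 2076, 2082 — 7 in total.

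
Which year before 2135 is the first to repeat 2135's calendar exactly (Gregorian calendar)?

Two years share a calendar iff Jan 1 falls on the same weekday and both are leap or both are common. 2135: Jan 1 is Saturday, common year.
2134: Jan 1 Friday, common
2133: Jan 1 Thursday, common
2132: Jan 1 Tuesday, leap
2131: Jan 1 Monday, common
2130: Jan 1 Sunday, common
2129: Jan 1 Saturday, common
2129 matches on both conditions.

2129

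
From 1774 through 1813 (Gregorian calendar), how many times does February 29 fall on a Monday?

2

Leap years in 1774–1813: 9 of them.
Feb 29 weekday advances by 5 (mod 7) from one leap year to the next four years later (or differs when a century non-leap intervenes).
Leap-day weekdays: 1776:Thu 1780:Tue 1784:Sun 1788:Fri 1792:Wed 1796:Mon✓ 1804:Wed 1808:Mon✓ 1812:Sat
Monday: 1796, 1808 → 2.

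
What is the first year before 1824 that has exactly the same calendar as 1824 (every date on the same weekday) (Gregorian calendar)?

1784

Two years share a calendar iff Jan 1 falls on the same weekday and both are leap or both are common. 1824: Jan 1 is Thursday, leap year.
1823: Jan 1 Wednesday, common
1822: Jan 1 Tuesday, common
1821: Jan 1 Monday, common
1820: Jan 1 Saturday, leap
1819: Jan 1 Friday, common
1818: Jan 1 Thursday, common
1817: Jan 1 Wednesday, common
1816: Jan 1 Monday, leap
1815: Jan 1 Sunday, common
1814: Jan 1 Saturday, common
1813: Jan 1 Friday, common
1812: Jan 1 Wednesday, leap
1811: Jan 1 Tuesday, common
1810: Jan 1 Monday, common
1809: Jan 1 Sunday, common
1808: Jan 1 Friday, leap
1807: Jan 1 Thursday, common
1806: Jan 1 Wednesday, common
1805: Jan 1 Tuesday, common
1804: Jan 1 Sunday, leap
1803: Jan 1 Saturday, common
1802: Jan 1 Friday, common
1801: Jan 1 Thursday, common
1800: Jan 1 Wednesday, common
1799: Jan 1 Tuesday, common
1798: Jan 1 Monday, common
1797: Jan 1 Sunday, common
1796: Jan 1 Friday, leap
1795: Jan 1 Thursday, common
1794: Jan 1 Wednesday, common
1793: Jan 1 Tuesday, common
1792: Jan 1 Sunday, leap
1791: Jan 1 Saturday, common
1790: Jan 1 Friday, common
1789: Jan 1 Thursday, common
1788: Jan 1 Tuesday, leap
1787: Jan 1 Monday, common
1786: Jan 1 Sunday, common
1785: Jan 1 Saturday, common
1784: Jan 1 Thursday, leap
1784 matches on both conditions.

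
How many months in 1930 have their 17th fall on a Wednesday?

Check the 17th of each month of 1930: Jan 17: Fri, Feb 17: Mon, Mar 17: Mon, Apr 17: Thu, May 17: Sat, Jun 17: Tue, Jul 17: Thu, Aug 17: Sun, Sep 17: Wed, Oct 17: Fri, Nov 17: Mon, Dec 17: Wed.
Wednesday occurs in September, December — 2 months.

2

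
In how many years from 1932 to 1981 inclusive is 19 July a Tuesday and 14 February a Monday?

Check each year's weekday for 19 July and 14 February:
  1932: Tue/Sun  1933: Wed/Tue  1934: Thu/Wed  1935: Fri/Thu  1936: Sun/Fri  1937: Mon/Sun  1938: Tue/Mon ✓  1939: Wed/Tue  1940: Fri/Wed  1941: Sat/Fri  1942: Sun/Sat  1943: Mon/Sun  1944: Wed/Mon  1945: Thu/Wed  …(22 more)…  1968: Fri/Wed  1969: Sat/Fri  1970: Sun/Sat  1971: Mon/Sun  1972: Wed/Mon  1973: Thu/Wed  1974: Fri/Thu  1975: Sat/Fri  1976: Mon/Sat  1977: Tue/Mon ✓  1978: Wed/Tue  1979: Thu/Wed  1980: Sat/Thu  1981: Sun/Sat
Both conditions hold in: 1938, 1949, 1955, 1966, 1977 — 5.

5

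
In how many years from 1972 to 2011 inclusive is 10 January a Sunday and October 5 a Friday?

Check each year's weekday for 10 January and October 5:
  1972: Mon/Thu  1973: Wed/Fri  1974: Thu/Sat  1975: Fri/Sun  1976: Sat/Tue  1977: Mon/Wed  1978: Tue/Thu  1979: Wed/Fri  1980: Thu/Sun  1981: Sat/Mon  1982: Sun/Tue  1983: Mon/Wed  1984: Tue/Fri  1985: Thu/Sat  …(12 more)…  1998: Sat/Mon  1999: Sun/Tue  2000: Mon/Thu  2001: Wed/Fri  2002: Thu/Sat  2003: Fri/Sun  2004: Sat/Tue  2005: Mon/Wed  2006: Tue/Thu  2007: Wed/Fri  2008: Thu/Sun  2009: Sat/Mon  2010: Sun/Tue  2011: Mon/Wed
Both conditions hold in: no year — 0.

0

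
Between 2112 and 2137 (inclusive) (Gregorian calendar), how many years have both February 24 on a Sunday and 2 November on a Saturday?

Check each year's weekday for February 24 and 2 November:
  2112: Wed/Wed  2113: Fri/Thu  2114: Sat/Fri  2115: Sun/Sat ✓  2116: Mon/Mon  2117: Wed/Tue  2118: Thu/Wed  2119: Fri/Thu  2120: Sat/Sat  2121: Mon/Sun  2122: Tue/Mon  2123: Wed/Tue  2124: Thu/Thu  2125: Sat/Fri  2126: Sun/Sat ✓  2127: Mon/Sun  2128: Tue/Tue  2129: Thu/Wed  2130: Fri/Thu  2131: Sat/Fri  2132: Sun/Sun  2133: Tue/Mon  2134: Wed/Tue  2135: Thu/Wed  2136: Fri/Fri  2137: Sun/Sat ✓
Both conditions hold in: 2115, 2126, 2137 — 3.

3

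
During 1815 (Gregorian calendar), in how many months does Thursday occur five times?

A month of length L has five Thursdays iff its first Thursday is on day ≤ L−28 (so day 1–3 in a 31-day month, 1–2 in a 30-day month, day 1 in a leap February).
Checking each month of 1815: Jan starts Sun (31d); Feb starts Wed (28d); Mar starts Wed (31d) ✓; Apr starts Sat (30d); May starts Mon (31d); Jun starts Thu (30d) ✓; Jul starts Sat (31d); Aug starts Tue (31d) ✓; Sep starts Fri (30d); Oct starts Sun (31d); Nov starts Wed (30d) ✓; Dec starts Fri (31d).
Five-Thursday months: March, June, August, November → 4.

4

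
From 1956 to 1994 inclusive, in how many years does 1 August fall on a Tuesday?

5

Track 1 August's weekday year by year (advancing +1, or +2 across a Feb 29):
  1956: Wed  1957: Thu (+1)  1958: Fri (+1)  1959: Sat (+1)  1960: Mon (+2)
  1961: Tue (+1) ✓  1962: Wed (+1)  1963: Thu (+1)  1964: Sat (+2)  1965: Sun (+1)
  1966: Mon (+1)  1967: Tue (+1) ✓  1968: Thu (+2)  1969: Fri (+1)  … (11 more years) …
  1981: Sat (+1)  1982: Sun (+1)  1983: Mon (+1)  1984: Wed (+2)  1985: Thu (+1)
  1986: Fri (+1)  1987: Sat (+1)  1988: Mon (+2)  1989: Tue (+1) ✓  1990: Wed (+1)
  1991: Thu (+1)  1992: Sat (+2)  1993: Sun (+1)  1994: Mon (+1)
Tuesday years: 1961, 1967, 1972, 1978, 1989 — 5 in total.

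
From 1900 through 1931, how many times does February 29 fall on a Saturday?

Leap years in 1900–1931: 7 of them.
Feb 29 weekday advances by 5 (mod 7) from one leap year to the next four years later (or differs when a century non-leap intervenes).
Leap-day weekdays: 1904:Mon 1908:Sat✓ 1912:Thu 1916:Tue 1920:Sun 1924:Fri 1928:Wed
Saturday: 1908 → 1.

1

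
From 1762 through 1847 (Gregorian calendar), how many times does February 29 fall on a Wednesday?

Leap years in 1762–1847: 20 of them.
Feb 29 weekday advances by 5 (mod 7) from one leap year to the next four years later (or differs when a century non-leap intervenes).
Leap-day weekdays: 1764:Wed✓ 1768:Mon 1772:Sat 1776:Thu 1780:Tue 1784:Sun 1788:Fri 1792:Wed✓ 1796:Mon 1804:Wed✓ 1808:Mon 1812:Sat 1816:Thu 1820:Tue 1824:Sun 1828:Fri 1832:Wed✓ 1836:Mon 1840:Sat 1844:Thu
Wednesday: 1764, 1792, 1804, 1832 → 4.

4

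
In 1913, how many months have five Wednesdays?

5

A month of length L has five Wednesdays iff its first Wednesday is on day ≤ L−28 (so day 1–3 in a 31-day month, 1–2 in a 30-day month, day 1 in a leap February).
Checking each month of 1913: Jan starts Wed (31d) ✓; Feb starts Sat (28d); Mar starts Sat (31d); Apr starts Tue (30d) ✓; May starts Thu (31d); Jun starts Sun (30d); Jul starts Tue (31d) ✓; Aug starts Fri (31d); Sep starts Mon (30d); Oct starts Wed (31d) ✓; Nov starts Sat (30d); Dec starts Mon (31d) ✓.
Five-Wednesday months: January, April, July, October, December → 5.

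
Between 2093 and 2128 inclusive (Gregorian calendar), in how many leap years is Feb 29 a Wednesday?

2

Leap years in 2093–2128: 8 of them.
Feb 29 weekday advances by 5 (mod 7) from one leap year to the next four years later (or differs when a century non-leap intervenes).
Leap-day weekdays: 2096:Wed✓ 2104:Fri 2108:Wed✓ 2112:Mon 2116:Sat 2120:Thu 2124:Tue 2128:Sun
Wednesday: 2096, 2108 → 2.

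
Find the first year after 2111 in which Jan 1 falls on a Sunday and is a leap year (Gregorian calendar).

2136

Jan 1 advances by 2 weekdays after a leap year and by 1 after a common year.
2111: Jan 1 is Thursday.
2112: Friday (leap)
2113: Sunday
2114: Monday
2115: Tuesday
2116: Wednesday (leap)
2117: Friday
2118: Saturday
2119: Sunday
2120: Monday (leap)
2121: Wednesday
2122: Thursday
2123: Friday
2124: Saturday (leap)
2125: Monday
2126: Tuesday
2127: Wednesday
2128: Thursday (leap)
2129: Saturday
2130: Sunday
2131: Monday
2132: Tuesday (leap)
2133: Thursday
2134: Friday
2135: Saturday
2136: Sunday (leap)
2136 begins on a Sunday and is a leap year.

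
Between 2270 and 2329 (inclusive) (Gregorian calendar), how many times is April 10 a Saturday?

8

Track April 10's weekday year by year (advancing +1, or +2 across a Feb 29):
  2270: Sun  2271: Mon (+1)  2272: Wed (+2)  2273: Thu (+1)  2274: Fri (+1)
  2275: Sat (+1) ✓  2276: Mon (+2)  2277: Tue (+1)  2278: Wed (+1)  2279: Thu (+1)
  2280: Sat (+2) ✓  2281: Sun (+1)  2282: Mon (+1)  2283: Tue (+1)  … (32 more years) …
  2316: Mon (+2)  2317: Tue (+1)  2318: Wed (+1)  2319: Thu (+1)  2320: Sat (+2) ✓
  2321: Sun (+1)  2322: Mon (+1)  2323: Tue (+1)  2324: Thu (+2)  2325: Fri (+1)
  2326: Sat (+1) ✓  2327: Sun (+1)  2328: Tue (+2)  2329: Wed (+1)
Saturday years: 2275, 2280, 2286, 2297, 2309, 2315, 2320, 2326 — 8 in total.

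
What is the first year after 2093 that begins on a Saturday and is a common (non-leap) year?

Jan 1 advances by 2 weekdays after a leap year and by 1 after a common year.
2093: Jan 1 is Thursday.
2094: Friday
2095: Saturday
2095 begins on a Saturday and is a common year.

2095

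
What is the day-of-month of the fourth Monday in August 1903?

August 1, 1903 is a Saturday, so the first Monday is the 3rd.
The fourth Monday is 3 + 21 = 24.

24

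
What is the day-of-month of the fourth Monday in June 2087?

23

June 1, 2087 is a Sunday, so the first Monday is the 2nd.
The fourth Monday is 2 + 21 = 23.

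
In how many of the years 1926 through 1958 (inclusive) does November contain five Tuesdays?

10

November has 30 days; it has five Tuesdays when Tuesday falls among the first (month-length − 28) days — i.e. when November 1 is one of Tuesday/Monday.
November 1 by year: 1926:Mon✓ 1927:Tue✓ 1928:Thu 1929:Fri 1930:Sat 1931:Sun 1932:Tue✓ 1933:Wed 1934:Thu 1935:Fri 1936:Sun 1937:Mon✓ 1938:Tue✓ 1939:Wed 1940:Fri …(3 more)… 1944:Wed 1945:Thu 1946:Fri 1947:Sat 1948:Mon✓ 1949:Tue✓ 1950:Wed 1951:Thu 1952:Sat 1953:Sun 1954:Mon✓ 1955:Tue✓ 1956:Thu 1957:Fri 1958:Sat
Years with five Tuesdays: 1926, 1927, 1932, 1937, 1938, 1943, 1948, 1949, 1954, 1955 → 10.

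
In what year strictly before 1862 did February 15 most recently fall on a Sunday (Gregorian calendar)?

1857

From one year to the next, a fixed date's weekday advances by 1, or by 2 when a Feb 29 lies between the two dates.
1862: February 15 is Saturday.
1861: Friday (−1)
1860: Wednesday (−2)
1859: Tuesday (−1)
1858: Monday (−1)
1857: Sunday (−1)
February 15 falls on a Sunday in 1857.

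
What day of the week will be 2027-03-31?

January 1, 2027 is a Friday.
March 31 is day 90 of the year, i.e. 89 days after Jan 1.
89 mod 7 = 5, so advance 5 weekdays from Friday: Wednesday.

Wednesday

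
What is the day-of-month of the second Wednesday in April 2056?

12

April 1, 2056 is a Saturday, so the first Wednesday is the 5th.
The second Wednesday is 5 + 7 = 12.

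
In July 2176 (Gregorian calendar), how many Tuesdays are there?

July 2176 has 31 days and begins on Monday.
The first Tuesday is July 2.
Tuesdays fall on 2, 9, 16, 23, 30 — that's 5.

5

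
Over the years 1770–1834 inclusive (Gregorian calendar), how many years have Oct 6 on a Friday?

Track Oct 6's weekday year by year (advancing +1, or +2 across a Feb 29):
  1770: Sat  1771: Sun (+1)  1772: Tue (+2)  1773: Wed (+1)  1774: Thu (+1)
  1775: Fri (+1) ✓  1776: Sun (+2)  1777: Mon (+1)  1778: Tue (+1)  1779: Wed (+1)
  1780: Fri (+2) ✓  1781: Sat (+1)  1782: Sun (+1)  1783: Mon (+1)  … (37 more years) …
  1821: Sat (+1)  1822: Sun (+1)  1823: Mon (+1)  1824: Wed (+2)  1825: Thu (+1)
  1826: Fri (+1) ✓  1827: Sat (+1)  1828: Mon (+2)  1829: Tue (+1)  1830: Wed (+1)
  1831: Thu (+1)  1832: Sat (+2)  1833: Sun (+1)  1834: Mon (+1)
Friday years: 1775, 1780, 1786, 1797, 1809, 1815, 1820, 1826 — 8 in total.

8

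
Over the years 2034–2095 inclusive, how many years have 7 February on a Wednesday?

Track 7 February's weekday year by year (advancing +1, or +2 across a Feb 29):
  2034: Tue  2035: Wed (+1) ✓  2036: Thu (+1)  2037: Sat (+2)  2038: Sun (+1)
  2039: Mon (+1)  2040: Tue (+1)  2041: Thu (+2)  2042: Fri (+1)  2043: Sat (+1)
  2044: Sun (+1)  2045: Tue (+2)  2046: Wed (+1) ✓  2047: Thu (+1)  … (34 more years) …
  2082: Sat (+1)  2083: Sun (+1)  2084: Mon (+1)  2085: Wed (+2) ✓  2086: Thu (+1)
  2087: Fri (+1)  2088: Sat (+1)  2089: Mon (+2)  2090: Tue (+1)  2091: Wed (+1) ✓
  2092: Thu (+1)  2093: Sat (+2)  2094: Sun (+1)  2095: Mon (+1)
Wednesday years: 2035, 2046, 2052, 2057, 2063, 2074, 2080, 2085, 2091 — 9 in total.

9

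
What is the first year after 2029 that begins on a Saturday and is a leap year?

Jan 1 advances by 2 weekdays after a leap year and by 1 after a common year.
2029: Jan 1 is Monday.
2030: Tuesday
2031: Wednesday
2032: Thursday (leap)
2033: Saturday
2034: Sunday
2035: Monday
2036: Tuesday (leap)
2037: Thursday
2038: Friday
2039: Saturday
2040: Sunday (leap)
2041: Tuesday
2042: Wednesday
2043: Thursday
2044: Friday (leap)
2045: Sunday
2046: Monday
2047: Tuesday
2048: Wednesday (leap)
2049: Friday
2050: Saturday
2051: Sunday
2052: Monday (leap)
2053: Wednesday
2054: Thursday
2055: Friday
2056: Saturday (leap)
2056 begins on a Saturday and is a leap year.

2056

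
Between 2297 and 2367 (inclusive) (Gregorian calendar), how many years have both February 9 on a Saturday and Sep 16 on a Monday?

8

Check each year's weekday for February 9 and Sep 16:
  2297: Tue/Thu  2298: Wed/Fri  2299: Thu/Sat  2300: Fri/Sun  2301: Sat/Mon ✓  2302: Sun/Tue  2303: Mon/Wed  2304: Tue/Fri  2305: Thu/Sat  2306: Fri/Sun  2307: Sat/Mon ✓  2308: Sun/Wed  2309: Tue/Thu  2310: Wed/Fri  …(43 more)…  2354: Tue/Thu  2355: Wed/Fri  2356: Thu/Sun  2357: Sat/Mon ✓  2358: Sun/Tue  2359: Mon/Wed  2360: Tue/Fri  2361: Thu/Sat  2362: Fri/Sun  2363: Sat/Mon ✓  2364: Sun/Wed  2365: Tue/Thu  2366: Wed/Fri  2367: Thu/Sat
Both conditions hold in: 2301, 2307, 2318, 2329, 2335, 2346, 2357, 2363 — 8.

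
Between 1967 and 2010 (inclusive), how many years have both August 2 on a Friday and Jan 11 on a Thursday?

2

Check each year's weekday for August 2 and Jan 11:
  1967: Wed/Wed  1968: Fri/Thu ✓  1969: Sat/Sat  1970: Sun/Sun  1971: Mon/Mon  1972: Wed/Tue  1973: Thu/Thu  1974: Fri/Fri  1975: Sat/Sat  1976: Mon/Sun  1977: Tue/Tue  1978: Wed/Wed  1979: Thu/Thu  1980: Sat/Fri  …(16 more)…  1997: Sat/Sat  1998: Sun/Sun  1999: Mon/Mon  2000: Wed/Tue  2001: Thu/Thu  2002: Fri/Fri  2003: Sat/Sat  2004: Mon/Sun  2005: Tue/Tue  2006: Wed/Wed  2007: Thu/Thu  2008: Sat/Fri  2009: Sun/Sun  2010: Mon/Mon
Both conditions hold in: 1968, 1996 — 2.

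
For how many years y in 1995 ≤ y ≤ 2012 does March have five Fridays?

March has 31 days; it has five Fridays when Friday falls among the first (month-length − 28) days — i.e. when March 1 is one of Friday/Thursday/Wednesday.
March 1 by year: 1995:Wed✓ 1996:Fri✓ 1997:Sat 1998:Sun 1999:Mon 2000:Wed✓ 2001:Thu✓ 2002:Fri✓ 2003:Sat 2004:Mon 2005:Tue 2006:Wed✓ 2007:Thu✓ 2008:Sat 2009:Sun 2010:Mon 2011:Tue 2012:Thu✓
Years with five Fridays: 1995, 1996, 2000, 2001, 2002, 2006, 2007, 2012 → 8.

8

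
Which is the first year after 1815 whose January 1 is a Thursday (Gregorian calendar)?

Jan 1 advances by 2 weekdays after a leap year and by 1 after a common year.
1815: Jan 1 is Sunday.
1816: Monday (leap)
1817: Wednesday
1818: Thursday
1818 begins on a Thursday

1818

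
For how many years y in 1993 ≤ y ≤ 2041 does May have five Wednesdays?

May has 31 days; it has five Wednesdays when Wednesday falls among the first (month-length − 28) days — i.e. when May 1 is one of Wednesday/Tuesday/Monday.
May 1 by year: 1993:Sat 1994:Sun 1995:Mon✓ 1996:Wed✓ 1997:Thu 1998:Fri 1999:Sat 2000:Mon✓ 2001:Tue✓ 2002:Wed✓ 2003:Thu 2004:Sat 2005:Sun 2006:Mon✓ 2007:Tue✓ …(19 more)… 2027:Sat 2028:Mon✓ 2029:Tue✓ 2030:Wed✓ 2031:Thu 2032:Sat 2033:Sun 2034:Mon✓ 2035:Tue✓ 2036:Thu 2037:Fri 2038:Sat 2039:Sun 2040:Tue✓ 2041:Wed✓
Years with five Wednesdays: 1995, 1996, 2000, 2001, 2002, 2006, 2007, 2012, 2013, 2017, 2018, 2019, 2023, 2024, 2028, 2029, 2030, 2034, 2035, 2040, 2041 → 21.

21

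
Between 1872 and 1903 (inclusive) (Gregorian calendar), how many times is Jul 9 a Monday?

5

Track Jul 9's weekday year by year (advancing +1, or +2 across a Feb 29):
  1872: Tue  1873: Wed (+1)  1874: Thu (+1)  1875: Fri (+1)  1876: Sun (+2)
  1877: Mon (+1) ✓  1878: Tue (+1)  1879: Wed (+1)  1880: Fri (+2)  1881: Sat (+1)
  1882: Sun (+1)  1883: Mon (+1) ✓  1884: Wed (+2)  1885: Thu (+1)  … (4 more years) …
  1890: Wed (+1)  1891: Thu (+1)  1892: Sat (+2)  1893: Sun (+1)  1894: Mon (+1) ✓
  1895: Tue (+1)  1896: Thu (+2)  1897: Fri (+1)  1898: Sat (+1)  1899: Sun (+1)
  1900: Mon (+1) ✓  1901: Tue (+1)  1902: Wed (+1)  1903: Thu (+1)
Monday years: 1877, 1883, 1888, 1894, 1900 — 5 in total.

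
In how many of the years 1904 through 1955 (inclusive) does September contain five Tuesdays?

14

September has 30 days; it has five Tuesdays when Tuesday falls among the first (month-length − 28) days — i.e. when September 1 is one of Tuesday/Monday.
September 1 by year: 1904:Thu 1905:Fri 1906:Sat 1907:Sun 1908:Tue✓ 1909:Wed 1910:Thu 1911:Fri 1912:Sun 1913:Mon✓ 1914:Tue✓ 1915:Wed 1916:Fri 1917:Sat 1918:Sun …(22 more)… 1941:Mon✓ 1942:Tue✓ 1943:Wed 1944:Fri 1945:Sat 1946:Sun 1947:Mon✓ 1948:Wed 1949:Thu 1950:Fri 1951:Sat 1952:Mon✓ 1953:Tue✓ 1954:Wed 1955:Thu
Years with five Tuesdays: 1908, 1913, 1914, 1919, 1924, 1925, 1930, 1931, 1936, 1941, 1942, 1947, 1952, 1953 → 14.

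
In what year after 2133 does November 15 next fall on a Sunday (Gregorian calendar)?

2139

From one year to the next, a fixed date's weekday advances by 1, or by 2 when a Feb 29 lies between the two dates.
2133: November 15 is Sunday.
2134: Monday (+1)
2135: Tuesday (+1)
2136: Thursday (+2)
2137: Friday (+1)
2138: Saturday (+1)
2139: Sunday (+1)
November 15 falls on a Sunday in 2139.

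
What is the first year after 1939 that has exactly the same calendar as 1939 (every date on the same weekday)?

1950

Two years share a calendar iff Jan 1 falls on the same weekday and both are leap or both are common. 1939: Jan 1 is Sunday, common year.
1940: Jan 1 Monday, leap
1941: Jan 1 Wednesday, common
1942: Jan 1 Thursday, common
1943: Jan 1 Friday, common
1944: Jan 1 Saturday, leap
1945: Jan 1 Monday, common
1946: Jan 1 Tuesday, common
1947: Jan 1 Wednesday, common
1948: Jan 1 Thursday, leap
1949: Jan 1 Saturday, common
1950: Jan 1 Sunday, common
1950 matches on both conditions.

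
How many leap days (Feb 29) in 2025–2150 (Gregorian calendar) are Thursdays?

4

Leap years in 2025–2150: 30 of them.
Feb 29 weekday advances by 5 (mod 7) from one leap year to the next four years later (or differs when a century non-leap intervenes).
Leap-day weekdays: 2028:Tue 2032:Sun 2036:Fri 2040:Wed 2044:Mon 2048:Sat 2052:Thu✓ 2056:Tue 2060:Sun 2064:Fri 2068:Wed 2072:Mon 2076:Sat …(4 more)… 2096:Wed 2104:Fri 2108:Wed 2112:Mon 2116:Sat 2120:Thu✓ 2124:Tue 2128:Sun 2132:Fri 2136:Wed 2140:Mon 2144:Sat 2148:Thu✓
Thursday: 2052, 2080, 2120, 2148 → 4.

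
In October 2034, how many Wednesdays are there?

October 2034 has 31 days and begins on Sunday.
The first Wednesday is October 4.
Wednesdays fall on 4, 11, 18, 25 — that's 4.

4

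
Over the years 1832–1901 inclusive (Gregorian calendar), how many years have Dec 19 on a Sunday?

9

Track Dec 19's weekday year by year (advancing +1, or +2 across a Feb 29):
  1832: Wed  1833: Thu (+1)  1834: Fri (+1)  1835: Sat (+1)  1836: Mon (+2)
  1837: Tue (+1)  1838: Wed (+1)  1839: Thu (+1)  1840: Sat (+2)  1841: Sun (+1) ✓
  1842: Mon (+1)  1843: Tue (+1)  1844: Thu (+2)  1845: Fri (+1)  … (42 more years) …
  1888: Wed (+2)  1889: Thu (+1)  1890: Fri (+1)  1891: Sat (+1)  1892: Mon (+2)
  1893: Tue (+1)  1894: Wed (+1)  1895: Thu (+1)  1896: Sat (+2)  1897: Sun (+1) ✓
  1898: Mon (+1)  1899: Tue (+1)  1900: Wed (+1)  1901: Thu (+1)
Sunday years: 1841, 1847, 1852, 1858, 1869, 1875, 1880, 1886, 1897 — 9 in total.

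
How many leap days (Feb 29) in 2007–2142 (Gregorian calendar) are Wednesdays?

Leap years in 2007–2142: 33 of them.
Feb 29 weekday advances by 5 (mod 7) from one leap year to the next four years later (or differs when a century non-leap intervenes).
Leap-day weekdays: 2008:Fri 2012:Wed✓ 2016:Mon 2020:Sat 2024:Thu 2028:Tue 2032:Sun 2036:Fri 2040:Wed✓ 2044:Mon 2048:Sat 2052:Thu 2056:Tue …(7 more)… 2088:Sun 2092:Fri 2096:Wed✓ 2104:Fri 2108:Wed✓ 2112:Mon 2116:Sat 2120:Thu 2124:Tue 2128:Sun 2132:Fri 2136:Wed✓ 2140:Mon
Wednesday: 2012, 2040, 2068, 2096, 2108, 2136 → 6.

6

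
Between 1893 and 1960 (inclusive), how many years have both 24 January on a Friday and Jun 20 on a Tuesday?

0

Check each year's weekday for 24 January and Jun 20:
  1893: Tue/Tue  1894: Wed/Wed  1895: Thu/Thu  1896: Fri/Sat  1897: Sun/Sun  1898: Mon/Mon  1899: Tue/Tue  1900: Wed/Wed  1901: Thu/Thu  1902: Fri/Fri  1903: Sat/Sat  1904: Sun/Mon  1905: Tue/Tue  1906: Wed/Wed  …(40 more)…  1947: Fri/Fri  1948: Sat/Sun  1949: Mon/Mon  1950: Tue/Tue  1951: Wed/Wed  1952: Thu/Fri  1953: Sat/Sat  1954: Sun/Sun  1955: Mon/Mon  1956: Tue/Wed  1957: Thu/Thu  1958: Fri/Fri  1959: Sat/Sat  1960: Sun/Mon
Both conditions hold in: no year — 0.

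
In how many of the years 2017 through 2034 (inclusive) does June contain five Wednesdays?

5

June has 30 days; it has five Wednesdays when Wednesday falls among the first (month-length − 28) days — i.e. when June 1 is one of Wednesday/Tuesday.
June 1 by year: 2017:Thu 2018:Fri 2019:Sat 2020:Mon 2021:Tue✓ 2022:Wed✓ 2023:Thu 2024:Sat 2025:Sun 2026:Mon 2027:Tue✓ 2028:Thu 2029:Fri 2030:Sat 2031:Sun 2032:Tue✓ 2033:Wed✓ 2034:Thu
Years with five Wednesdays: 2021, 2022, 2027, 2032, 2033 → 5.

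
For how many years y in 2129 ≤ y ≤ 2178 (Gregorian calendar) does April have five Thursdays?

14

April has 30 days; it has five Thursdays when Thursday falls among the first (month-length − 28) days — i.e. when April 1 is one of Thursday/Wednesday.
April 1 by year: 2129:Fri 2130:Sat 2131:Sun 2132:Tue 2133:Wed✓ 2134:Thu✓ 2135:Fri 2136:Sun 2137:Mon 2138:Tue 2139:Wed✓ 2140:Fri 2141:Sat 2142:Sun 2143:Mon …(20 more)… 2164:Sun 2165:Mon 2166:Tue 2167:Wed✓ 2168:Fri 2169:Sat 2170:Sun 2171:Mon 2172:Wed✓ 2173:Thu✓ 2174:Fri 2175:Sat 2176:Mon 2177:Tue 2178:Wed✓
Years with five Thursdays: 2133, 2134, 2139, 2144, 2145, 2150, 2151, 2156, 2161, 2162, 2167, 2172, 2173, 2178 → 14.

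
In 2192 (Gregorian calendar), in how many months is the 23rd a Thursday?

Check the 23rd of each month of 2192: Jan 23: Mon, Feb 23: Thu, Mar 23: Fri, Apr 23: Mon, May 23: Wed, Jun 23: Sat, Jul 23: Mon, Aug 23: Thu, Sep 23: Sun, Oct 23: Tue, Nov 23: Fri, Dec 23: Sun.
Thursday occurs in February, August — 2 months.

2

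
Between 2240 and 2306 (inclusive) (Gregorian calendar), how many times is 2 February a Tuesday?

10

Track 2 February's weekday year by year (advancing +1, or +2 across a Feb 29):
  2240: Sun  2241: Tue (+2) ✓  2242: Wed (+1)  2243: Thu (+1)  2244: Fri (+1)
  2245: Sun (+2)  2246: Mon (+1)  2247: Tue (+1) ✓  2248: Wed (+1)  2249: Fri (+2)
  2250: Sat (+1)  2251: Sun (+1)  2252: Mon (+1)  2253: Wed (+2)  … (39 more years) …
  2293: Thu (+2)  2294: Fri (+1)  2295: Sat (+1)  2296: Sun (+1)  2297: Tue (+2) ✓
  2298: Wed (+1)  2299: Thu (+1)  2300: Fri (+1)  2301: Sat (+1)  2302: Sun (+1)
  2303: Mon (+1)  2304: Tue (+1) ✓  2305: Thu (+2)  2306: Fri (+1)
Tuesday years: 2241, 2247, 2258, 2264, 2269, 2275, 2286, 2292, 2297, 2304 — 10 in total.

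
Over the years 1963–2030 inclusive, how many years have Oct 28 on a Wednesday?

10

Track Oct 28's weekday year by year (advancing +1, or +2 across a Feb 29):
  1963: Mon  1964: Wed (+2) ✓  1965: Thu (+1)  1966: Fri (+1)  1967: Sat (+1)
  1968: Mon (+2)  1969: Tue (+1)  1970: Wed (+1) ✓  1971: Thu (+1)  1972: Sat (+2)
  1973: Sun (+1)  1974: Mon (+1)  1975: Tue (+1)  1976: Thu (+2)  … (40 more years) …
  2017: Sat (+1)  2018: Sun (+1)  2019: Mon (+1)  2020: Wed (+2) ✓  2021: Thu (+1)
  2022: Fri (+1)  2023: Sat (+1)  2024: Mon (+2)  2025: Tue (+1)  2026: Wed (+1) ✓
  2027: Thu (+1)  2028: Sat (+2)  2029: Sun (+1)  2030: Mon (+1)
Wednesday years: 1964, 1970, 1981, 1987, 1992, 1998, 2009, 2015, 2020, 2026 — 10 in total.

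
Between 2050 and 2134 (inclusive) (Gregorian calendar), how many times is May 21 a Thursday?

12

Track May 21's weekday year by year (advancing +1, or +2 across a Feb 29):
  2050: Sat  2051: Sun (+1)  2052: Tue (+2)  2053: Wed (+1)  2054: Thu (+1) ✓
  2055: Fri (+1)  2056: Sun (+2)  2057: Mon (+1)  2058: Tue (+1)  2059: Wed (+1)
  2060: Fri (+2)  2061: Sat (+1)  2062: Sun (+1)  2063: Mon (+1)  … (57 more years) …
  2121: Wed (+1)  2122: Thu (+1) ✓  2123: Fri (+1)  2124: Sun (+2)  2125: Mon (+1)
  2126: Tue (+1)  2127: Wed (+1)  2128: Fri (+2)  2129: Sat (+1)  2130: Sun (+1)
  2131: Mon (+1)  2132: Wed (+2)  2133: Thu (+1) ✓  2134: Fri (+1)
Thursday years: 2054, 2065, 2071, 2076, 2082, 2093, 2099, 2105, 2111, 2116, 2122, 2133 — 12 in total.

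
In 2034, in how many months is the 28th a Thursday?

2

Check the 28th of each month of 2034: Jan 28: Sat, Feb 28: Tue, Mar 28: Tue, Apr 28: Fri, May 28: Sun, Jun 28: Wed, Jul 28: Fri, Aug 28: Mon, Sep 28: Thu, Oct 28: Sat, Nov 28: Tue, Dec 28: Thu.
Thursday occurs in September, December — 2 months.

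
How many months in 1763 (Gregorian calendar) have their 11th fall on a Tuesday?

Check the 11th of each month of 1763: Jan 11: Tue, Feb 11: Fri, Mar 11: Fri, Apr 11: Mon, May 11: Wed, Jun 11: Sat, Jul 11: Mon, Aug 11: Thu, Sep 11: Sun, Oct 11: Tue, Nov 11: Fri, Dec 11: Sun.
Tuesday occurs in January, October — 2 months.

2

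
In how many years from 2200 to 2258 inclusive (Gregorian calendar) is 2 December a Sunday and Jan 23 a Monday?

2

Check each year's weekday for 2 December and Jan 23:
  2200: Tue/Thu  2201: Wed/Fri  2202: Thu/Sat  2203: Fri/Sun  2204: Sun/Mon ✓  2205: Mon/Wed  2206: Tue/Thu  2207: Wed/Fri  2208: Fri/Sat  2209: Sat/Mon  2210: Sun/Tue  2211: Mon/Wed  2212: Wed/Thu  2213: Thu/Sat  …(31 more)…  2245: Tue/Thu  2246: Wed/Fri  2247: Thu/Sat  2248: Sat/Sun  2249: Sun/Tue  2250: Mon/Wed  2251: Tue/Thu  2252: Thu/Fri  2253: Fri/Sun  2254: Sat/Mon  2255: Sun/Tue  2256: Tue/Wed  2257: Wed/Fri  2258: Thu/Sat
Both conditions hold in: 2204, 2232 — 2.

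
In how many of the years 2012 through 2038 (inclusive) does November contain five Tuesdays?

November has 30 days; it has five Tuesdays when Tuesday falls among the first (month-length − 28) days — i.e. when November 1 is one of Tuesday/Monday.
November 1 by year: 2012:Thu 2013:Fri 2014:Sat 2015:Sun 2016:Tue✓ 2017:Wed 2018:Thu 2019:Fri 2020:Sun 2021:Mon✓ 2022:Tue✓ 2023:Wed 2024:Fri 2025:Sat 2026:Sun 2027:Mon✓ 2028:Wed 2029:Thu 2030:Fri 2031:Sat 2032:Mon✓ 2033:Tue✓ 2034:Wed 2035:Thu 2036:Sat 2037:Sun 2038:Mon✓
Years with five Tuesdays: 2016, 2021, 2022, 2027, 2032, 2033, 2038 → 7.

7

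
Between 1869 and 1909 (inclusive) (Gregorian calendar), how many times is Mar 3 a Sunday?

6

Track Mar 3's weekday year by year (advancing +1, or +2 across a Feb 29):
  1869: Wed  1870: Thu (+1)  1871: Fri (+1)  1872: Sun (+2) ✓  1873: Mon (+1)
  1874: Tue (+1)  1875: Wed (+1)  1876: Fri (+2)  1877: Sat (+1)  1878: Sun (+1) ✓
  1879: Mon (+1)  1880: Wed (+2)  1881: Thu (+1)  1882: Fri (+1)  … (13 more years) …
  1896: Tue (+2)  1897: Wed (+1)  1898: Thu (+1)  1899: Fri (+1)  1900: Sat (+1)
  1901: Sun (+1) ✓  1902: Mon (+1)  1903: Tue (+1)  1904: Thu (+2)  1905: Fri (+1)
  1906: Sat (+1)  1907: Sun (+1) ✓  1908: Tue (+2)  1909: Wed (+1)
Sunday years: 1872, 1878, 1889, 1895, 1901, 1907 — 6 in total.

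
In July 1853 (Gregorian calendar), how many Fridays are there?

5

July 1853 has 31 days and begins on Friday.
The first Friday is July 1.
Fridays fall on 1, 8, 15, 22, 29 — that's 5.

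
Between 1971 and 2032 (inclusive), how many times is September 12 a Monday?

8

Track September 12's weekday year by year (advancing +1, or +2 across a Feb 29):
  1971: Sun  1972: Tue (+2)  1973: Wed (+1)  1974: Thu (+1)  1975: Fri (+1)
  1976: Sun (+2)  1977: Mon (+1) ✓  1978: Tue (+1)  1979: Wed (+1)  1980: Fri (+2)
  1981: Sat (+1)  1982: Sun (+1)  1983: Mon (+1) ✓  1984: Wed (+2)  … (34 more years) …
  2019: Thu (+1)  2020: Sat (+2)  2021: Sun (+1)  2022: Mon (+1) ✓  2023: Tue (+1)
  2024: Thu (+2)  2025: Fri (+1)  2026: Sat (+1)  2027: Sun (+1)  2028: Tue (+2)
  2029: Wed (+1)  2030: Thu (+1)  2031: Fri (+1)  2032: Sun (+2)
Monday years: 1977, 1983, 1988, 1994, 2005, 2011, 2016, 2022 — 8 in total.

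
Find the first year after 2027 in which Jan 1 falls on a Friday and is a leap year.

2044

Jan 1 advances by 2 weekdays after a leap year and by 1 after a common year.
2027: Jan 1 is Friday.
2028: Saturday (leap)
2029: Monday
2030: Tuesday
2031: Wednesday
2032: Thursday (leap)
2033: Saturday
2034: Sunday
2035: Monday
2036: Tuesday (leap)
2037: Thursday
2038: Friday
2039: Saturday
2040: Sunday (leap)
2041: Tuesday
2042: Wednesday
2043: Thursday
2044: Friday (leap)
2044 begins on a Friday and is a leap year.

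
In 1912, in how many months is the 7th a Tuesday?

1

Check the 7th of each month of 1912: Jan 7: Sun, Feb 7: Wed, Mar 7: Thu, Apr 7: Sun, May 7: Tue, Jun 7: Fri, Jul 7: Sun, Aug 7: Wed, Sep 7: Sat, Oct 7: Mon, Nov 7: Thu, Dec 7: Sat.
Tuesday occurs in May — 1 month.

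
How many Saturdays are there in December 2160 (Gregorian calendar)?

4

December 2160 has 31 days and begins on Monday.
The first Saturday is December 6.
Saturdays fall on 6, 13, 20, 27 — that's 4.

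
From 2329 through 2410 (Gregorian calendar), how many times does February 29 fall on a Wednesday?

2

Leap years in 2329–2410: 20 of them.
Feb 29 weekday advances by 5 (mod 7) from one leap year to the next four years later (or differs when a century non-leap intervenes).
Leap-day weekdays: 2332:Mon 2336:Sat 2340:Thu 2344:Tue 2348:Sun 2352:Fri 2356:Wed✓ 2360:Mon 2364:Sat 2368:Thu 2372:Tue 2376:Sun 2380:Fri 2384:Wed✓ 2388:Mon 2392:Sat 2396:Thu 2400:Tue 2404:Sun 2408:Fri
Wednesday: 2356, 2384 → 2.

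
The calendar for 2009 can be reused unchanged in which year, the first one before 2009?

Two years share a calendar iff Jan 1 falls on the same weekday and both are leap or both are common. 2009: Jan 1 is Thursday, common year.
2008: Jan 1 Tuesday, leap
2007: Jan 1 Monday, common
2006: Jan 1 Sunday, common
2005: Jan 1 Saturday, common
2004: Jan 1 Thursday, leap
2003: Jan 1 Wednesday, common
2002: Jan 1 Tuesday, common
2001: Jan 1 Monday, common
2000: Jan 1 Saturday, leap
1999: Jan 1 Friday, common
1998: Jan 1 Thursday, common
1998 matches on both conditions.

1998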